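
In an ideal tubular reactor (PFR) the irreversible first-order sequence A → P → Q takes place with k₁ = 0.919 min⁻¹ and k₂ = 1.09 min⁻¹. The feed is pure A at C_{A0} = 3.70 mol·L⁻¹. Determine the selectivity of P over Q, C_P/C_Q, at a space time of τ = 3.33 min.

Solving the coupled first-order balances gives C_P(τ) = [k₁/(k₂−k₁)]·C_{A0}·(e^(−k₁τ) − e^(−k₂τ)).
e^(−k₁τ) = e^(−0.919×3.33) = e^(−3.060) = 0.04688; e^(−k₂τ) = e^(−3.630) = 0.02652.
C_P = 0.919×3.70/(1.09−0.919) × (0.04688−0.02652) = 19.88×0.02035 = 0.4047 mol·L⁻¹.
C_A = C_{A0}e^(−k₁τ) = 0.1734 mol·L⁻¹, so C_Q = C_{A0}−C_A−C_P = 3.122 mol·L⁻¹; C_P/C_Q = 0.130.

0.130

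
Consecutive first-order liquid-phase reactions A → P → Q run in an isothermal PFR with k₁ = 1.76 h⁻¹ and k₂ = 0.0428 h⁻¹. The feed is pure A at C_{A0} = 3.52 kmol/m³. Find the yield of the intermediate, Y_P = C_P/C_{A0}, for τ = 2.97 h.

0.897

For first-order series with pure A initially, C_P(τ) = k₁C_{A0}/(k₂−k₁)·(e^(−k₁τ) − e^(−k₂τ)).
e^(−k₁τ) = e^(−1.76×2.97) = e^(−5.227) = 0.005369; e^(−k₂τ) = e^(−0.1271) = 0.8806.
C_P = 1.76×3.52/(0.0428−1.76) × (0.005369−0.8806) = (-3.608)×(-0.8753) = 3.158 kmol/m³.
Y_P = C_P/C_{A0} = 3.158/3.52 = 0.897.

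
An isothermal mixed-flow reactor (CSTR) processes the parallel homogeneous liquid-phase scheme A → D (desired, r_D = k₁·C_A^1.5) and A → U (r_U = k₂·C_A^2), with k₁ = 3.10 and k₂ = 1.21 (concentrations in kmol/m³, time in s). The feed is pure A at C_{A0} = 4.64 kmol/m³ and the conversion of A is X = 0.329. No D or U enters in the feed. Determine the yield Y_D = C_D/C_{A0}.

0.195

Exit C_A = C_{A0}(1−X) = 4.64×0.671 = 3.113 kmol/m³.
A CSTR operates uniformly at the exit composition, giving r_D = 17.03 and r_U = 11.73 (each k·C_A^n at C_A = 3.113).
Fraction of consumed A going to D: r_D/(r_D+r_U) = 0.5922.
C_D = 0.5922·C_{A0}·X = 0.5922×4.64×0.329 = 0.904 kmol/m³; Y_D = C_D/C_{A0} = 0.195.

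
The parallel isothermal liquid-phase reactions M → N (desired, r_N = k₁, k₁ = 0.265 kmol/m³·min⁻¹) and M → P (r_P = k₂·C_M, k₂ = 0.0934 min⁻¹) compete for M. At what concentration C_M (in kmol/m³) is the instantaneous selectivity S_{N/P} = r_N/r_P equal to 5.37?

0.528 kmol/m³

S_{N/P} = (k₁/k₂)·C_M⁻¹ ⇒ C_M = (S·k₂/k₁)^(-1).
= (5.37×0.0934/0.265)^(-1) = (1.893)^(-1) = 0.528 kmol/m³.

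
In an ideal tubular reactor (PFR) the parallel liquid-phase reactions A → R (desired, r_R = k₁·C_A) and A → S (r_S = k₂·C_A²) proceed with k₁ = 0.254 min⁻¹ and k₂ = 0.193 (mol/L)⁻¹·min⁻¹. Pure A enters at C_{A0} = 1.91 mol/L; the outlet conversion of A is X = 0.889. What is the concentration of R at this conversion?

C_A = C_{A0}(1−X) = 0.2120 mol/L.
Along a PFR/batch, dC_R/dC_A = −r_R/(r_R+r_S) = −k₁/(k₁+k₂·C_A).
Integrating from C_{A0} to C_A: C_R = (0.254/0.193)·ln[(0.254+0.193·1.91)/(0.254+0.193·0.212)] = 1.316·ln(0.6226/0.2949) = 0.9834 mol/L.

0.983 mol/L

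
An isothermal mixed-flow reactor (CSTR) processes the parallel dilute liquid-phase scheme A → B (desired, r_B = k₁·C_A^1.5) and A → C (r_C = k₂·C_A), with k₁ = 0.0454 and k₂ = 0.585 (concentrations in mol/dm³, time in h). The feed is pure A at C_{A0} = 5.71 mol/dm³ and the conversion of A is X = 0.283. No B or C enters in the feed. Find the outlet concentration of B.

Exit C_A = C_{A0}(1−X) = 5.71×0.717 = 4.094 mol/dm³.
Rates in a CSTR are evaluated at the outlet concentration: r_B = 0.0454×4.094^1.5 = 0.3761, r_C = 0.585×4.094 = 2.395.
Fraction of consumed A going to B: r_B/(r_B+r_C) = 0.1357.
C_B = 0.1357·C_{A0}·X = 0.1357×5.71×0.283 = 0.219 mol/dm³.

0.219 mol/dm³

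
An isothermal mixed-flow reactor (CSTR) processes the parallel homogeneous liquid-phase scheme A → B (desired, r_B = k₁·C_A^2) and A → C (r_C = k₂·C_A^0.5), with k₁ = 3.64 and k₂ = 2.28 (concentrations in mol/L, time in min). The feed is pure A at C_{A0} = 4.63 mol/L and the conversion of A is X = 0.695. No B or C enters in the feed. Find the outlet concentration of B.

2.34 mol/L

Exit C_A = C_{A0}(1−X) = 4.63×0.305 = 1.412 mol/L.
Rates in a CSTR are evaluated at the outlet concentration: r_B = 3.64×1.412^2 = 7.259, r_C = 2.28×1.412^0.5 = 2.709.
Fraction of consumed A going to B: r_B/(r_B+r_C) = 0.7282.
C_B = 0.7282·C_{A0}·X = 0.7282×4.63×0.695 = 2.34 mol/L.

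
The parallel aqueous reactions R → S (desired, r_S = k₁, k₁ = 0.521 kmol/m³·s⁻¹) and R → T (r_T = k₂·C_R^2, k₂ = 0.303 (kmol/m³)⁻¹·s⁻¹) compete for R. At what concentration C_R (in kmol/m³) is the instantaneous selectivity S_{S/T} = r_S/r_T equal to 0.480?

1.89 kmol/m³

S_{S/T} = (k₁/k₂)·C_R^-2 ⇒ C_R = (S·k₂/k₁)^(-0.5).
= (0.480×0.303/0.521)^(-0.5) = (0.2792)^(-0.5) = 1.89 kmol/m³.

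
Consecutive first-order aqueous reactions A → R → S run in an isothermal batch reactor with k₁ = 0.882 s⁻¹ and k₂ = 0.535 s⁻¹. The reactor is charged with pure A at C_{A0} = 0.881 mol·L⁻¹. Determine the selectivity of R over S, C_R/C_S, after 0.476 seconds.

The intermediate concentration in a first-order A→B→C sequence is C_R = k₁C_{A0}(e^(−k₁t) − e^(−k₂t))/(k₂−k₁).
e^(−k₁t) = e^(−0.882×0.476) = e^(−0.4198) = 0.6572; e^(−k₂t) = e^(−0.2547) = 0.7752.
C_R = 0.882×0.881/(0.535−0.882) × (0.6572−0.7752) = (-2.239)×(-0.1180) = 0.2643 mol·L⁻¹.
C_A = C_{A0}e^(−k₁t) = 0.5790 mol·L⁻¹, so C_S = C_{A0}−C_A−C_R = 0.03775 mol·L⁻¹; C_R/C_S = 7.00.

7.00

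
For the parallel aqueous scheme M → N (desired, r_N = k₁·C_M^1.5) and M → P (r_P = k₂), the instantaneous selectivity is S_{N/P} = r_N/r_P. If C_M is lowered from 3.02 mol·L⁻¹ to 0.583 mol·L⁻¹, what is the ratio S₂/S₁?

S_{N/P} = (k₁/k₂)·C_M^1.5, so S₂/S₁ = (C_{M,2}/C_{M,1})^1.5.
= (0.583/3.02)^1.5 = (0.1930)^1.5 = 0.0848.
Selectivity toward N falls as C_M falls — high-concentration operation is favoured.

0.0848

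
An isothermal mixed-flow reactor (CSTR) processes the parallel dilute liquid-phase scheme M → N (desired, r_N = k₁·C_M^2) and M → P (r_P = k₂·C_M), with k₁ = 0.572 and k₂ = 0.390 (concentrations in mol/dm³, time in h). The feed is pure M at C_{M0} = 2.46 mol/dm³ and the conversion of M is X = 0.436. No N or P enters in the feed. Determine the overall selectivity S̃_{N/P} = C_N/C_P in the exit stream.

Exit C_M = C_{M0}(1−X) = 2.46×0.564 = 1.387 mol/dm³.
Rates in a CSTR are evaluated at the outlet concentration: r_N = 0.572×1.387^2 = 1.101, r_P = 0.390×1.387 = 0.5411.
Overall selectivity = C_N/C_P = r_Nτ/(r_Pτ) = r_N/r_P = 2.03.

2.03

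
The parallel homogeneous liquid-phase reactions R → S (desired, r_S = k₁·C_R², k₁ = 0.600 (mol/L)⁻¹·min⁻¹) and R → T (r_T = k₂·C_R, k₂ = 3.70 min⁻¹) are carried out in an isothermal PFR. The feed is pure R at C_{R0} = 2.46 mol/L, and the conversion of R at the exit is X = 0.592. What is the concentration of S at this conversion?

0.316 mol/L

C_R = C_{R0}(1−X) = 1.004 mol/L.
Along a PFR/batch, dC_T/dC_R = −r_T/(r_S+r_T) = −k₂/(k₂+k₁·C_R).
Integrating from C_{R0} to C_R: C_T = (3.70/0.600)·ln[(3.70+0.600·2.46)/(3.70+0.600·1.00)] = 6.167·ln(5.176/4.302) = 1.140 mol/L.
Then C_S = (C_{R0}−C_R) − C_T = 1.456 − 1.140 = 0.3161 mol/L.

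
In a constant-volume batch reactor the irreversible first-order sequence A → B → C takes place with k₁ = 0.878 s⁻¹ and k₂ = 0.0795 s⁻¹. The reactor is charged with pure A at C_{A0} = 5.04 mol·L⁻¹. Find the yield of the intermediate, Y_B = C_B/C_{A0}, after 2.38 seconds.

The intermediate concentration in a first-order A→B→C sequence is C_B = k₁C_{A0}(e^(−k₁t) − e^(−k₂t))/(k₂−k₁).
e^(−k₁t) = e^(−0.878×2.38) = e^(−2.090) = 0.1237; e^(−k₂t) = e^(−0.1892) = 0.8276.
C_B = 0.878×5.04/(0.0795−0.878) × (0.1237−0.8276) = (-5.542)×(-0.7039) = 3.901 mol·L⁻¹.
Y_B = C_B/C_{A0} = 3.901/5.04 = 0.774.

0.774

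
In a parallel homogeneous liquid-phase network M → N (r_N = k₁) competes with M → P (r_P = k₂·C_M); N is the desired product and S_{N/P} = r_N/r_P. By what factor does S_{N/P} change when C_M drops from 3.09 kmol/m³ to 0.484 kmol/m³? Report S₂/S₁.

S_{N/P} = (k₁/k₂)·C_M⁻¹, so S₂/S₁ = (C_{M,2}/C_{M,1})⁻¹.
= 3.09/0.484 = 6.38.

6.38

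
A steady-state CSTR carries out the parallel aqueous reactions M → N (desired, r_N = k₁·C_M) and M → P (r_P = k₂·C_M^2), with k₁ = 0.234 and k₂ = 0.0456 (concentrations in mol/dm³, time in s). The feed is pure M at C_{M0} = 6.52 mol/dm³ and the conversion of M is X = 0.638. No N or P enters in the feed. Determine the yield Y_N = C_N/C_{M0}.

Exit C_M = C_{M0}(1−X) = 6.52×0.362 = 2.360 mol/dm³.
In a CSTR the entire volume is at exit conditions, so r_N = 0.234×2.360 = 0.5523 and r_P = 0.0456×2.360^2 = 0.2540.
Fraction of consumed M going to N: r_N/(r_N+r_P) = 0.6850.
C_N = 0.6850·C_{M0}·X = 0.6850×6.52×0.638 = 2.85 mol/dm³; Y_N = C_N/C_{M0} = 0.437.

0.437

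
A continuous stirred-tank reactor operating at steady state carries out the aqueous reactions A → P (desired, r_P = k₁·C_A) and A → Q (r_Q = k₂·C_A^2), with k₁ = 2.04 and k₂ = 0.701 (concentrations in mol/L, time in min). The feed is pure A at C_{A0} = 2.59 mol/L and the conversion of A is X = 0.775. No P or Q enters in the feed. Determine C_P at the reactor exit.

1.67 mol/L

Exit C_A = C_{A0}(1−X) = 2.59×0.225 = 0.5827 mol/L.
A CSTR operates uniformly at the exit composition, giving r_P = 1.189 and r_Q = 0.2381 (each k·C_A^n at C_A = 0.5827).
Fraction of consumed A going to P: r_P/(r_P+r_Q) = 0.8332.
C_P = 0.8332·C_{A0}·X = 0.8332×2.59×0.775 = 1.67 mol/L.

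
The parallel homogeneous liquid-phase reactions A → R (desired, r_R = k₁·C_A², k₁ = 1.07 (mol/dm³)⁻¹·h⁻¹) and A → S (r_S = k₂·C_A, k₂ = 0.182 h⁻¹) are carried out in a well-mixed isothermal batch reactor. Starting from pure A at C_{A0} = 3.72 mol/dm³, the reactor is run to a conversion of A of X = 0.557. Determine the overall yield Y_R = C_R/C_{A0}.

0.522

C_A = C_{A0}(1−X) = 1.648 mol/dm³.
Along a PFR/batch, dC_S/dC_A = −r_S/(r_R+r_S) = −k₂/(k₂+k₁·C_A).
Integrating from C_{A0} to C_A: C_S = (0.182/1.07)·ln[(0.182+1.07·3.72)/(0.182+1.07·1.65)] = 0.1701·ln(4.162/1.945) = 0.1294 mol/dm³.
Then C_R = (C_{A0}−C_A) − C_S = 2.072 − 0.1294 = 1.943 mol/dm³.
Y_R = C_R/C_{A0} = 1.943/3.72 = 0.522.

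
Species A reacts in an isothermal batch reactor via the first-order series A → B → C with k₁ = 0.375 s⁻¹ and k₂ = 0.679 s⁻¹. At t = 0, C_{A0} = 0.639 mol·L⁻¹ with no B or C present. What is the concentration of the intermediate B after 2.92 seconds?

0.155 mol·L⁻¹

The intermediate concentration in a first-order A→B→C sequence is C_B = k₁C_{A0}(e^(−k₁t) − e^(−k₂t))/(k₂−k₁).
e^(−k₁t) = e^(−0.375×2.92) = e^(−1.095) = 0.3345; e^(−k₂t) = e^(−1.983) = 0.1377.
C_B = 0.375×0.639/(0.679−0.375) × (0.3345−0.1377) = 0.7882×0.1968 = 0.1552 mol·L⁻¹.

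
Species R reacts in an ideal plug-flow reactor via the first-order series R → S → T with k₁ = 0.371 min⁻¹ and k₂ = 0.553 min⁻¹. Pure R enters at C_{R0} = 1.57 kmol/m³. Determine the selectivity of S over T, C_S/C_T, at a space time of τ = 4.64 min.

For first-order series with pure R initially, C_S(τ) = k₁C_{R0}/(k₂−k₁)·(e^(−k₁τ) − e^(−k₂τ)).
e^(−k₁τ) = e^(−0.371×4.64) = e^(−1.721) = 0.1788; e^(−k₂τ) = e^(−2.566) = 0.07685.
C_S = 0.371×1.57/(0.553−0.371) × (0.1788−0.07685) = 3.200×0.1020 = 0.3263 kmol/m³.
C_R = C_{R0}e^(−k₁τ) = 0.2807 kmol/m³, so C_T = C_{R0}−C_R−C_S = 0.9630 kmol/m³; C_S/C_T = 0.339.

0.339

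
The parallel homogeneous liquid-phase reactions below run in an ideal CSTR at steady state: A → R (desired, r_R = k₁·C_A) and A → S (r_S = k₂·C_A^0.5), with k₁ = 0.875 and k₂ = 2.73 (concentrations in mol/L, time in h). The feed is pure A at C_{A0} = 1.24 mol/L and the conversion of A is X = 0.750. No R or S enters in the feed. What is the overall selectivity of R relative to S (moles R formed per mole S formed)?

Exit C_A = C_{A0}(1−X) = 1.24×0.250 = 0.3100 mol/L.
A CSTR operates uniformly at the exit composition, giving r_R = 0.2712 and r_S = 1.520 (each k·C_A^n at C_A = 0.3100).
Overall selectivity = C_R/C_S = r_Rτ/(r_Sτ) = r_R/r_S = 0.178.

0.178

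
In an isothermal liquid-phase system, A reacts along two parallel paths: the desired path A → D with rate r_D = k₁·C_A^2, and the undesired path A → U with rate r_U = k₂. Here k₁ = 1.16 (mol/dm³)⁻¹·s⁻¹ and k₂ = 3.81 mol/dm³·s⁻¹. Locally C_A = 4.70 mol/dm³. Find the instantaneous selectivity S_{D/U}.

6.73

S_{D/U} = r_D/r_U = (k₁·C_A^2)/(k₂) = (k₁/k₂)·C_A^2.
= (1.16×4.700^2) / (3.81) = 25.62/3.810 = 6.73.
Since the desired path is higher order in A, keeping C_A high (PFR or concentrated feed) favours D.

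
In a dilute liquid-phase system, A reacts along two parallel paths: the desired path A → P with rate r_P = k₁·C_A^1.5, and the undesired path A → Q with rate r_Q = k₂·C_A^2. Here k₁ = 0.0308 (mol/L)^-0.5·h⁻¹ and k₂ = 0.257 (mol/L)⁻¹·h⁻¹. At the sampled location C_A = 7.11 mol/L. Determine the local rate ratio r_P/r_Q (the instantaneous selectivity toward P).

S_{P/Q} = r_P/r_Q = (k₁·C_A^1.5)/(k₂·C_A^2) = (k₁/k₂)·C_A^-0.5.
= (0.0308×7.110^1.5) / (0.257×7.110^2) = 0.5839/12.99 = 0.0449.

0.0449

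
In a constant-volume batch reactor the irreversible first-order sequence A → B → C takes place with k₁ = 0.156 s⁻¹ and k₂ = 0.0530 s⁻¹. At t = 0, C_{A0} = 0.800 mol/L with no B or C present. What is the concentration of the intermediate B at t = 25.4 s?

The intermediate concentration in a first-order A→B→C sequence is C_B = k₁C_{A0}(e^(−k₁t) − e^(−k₂t))/(k₂−k₁).
e^(−k₁t) = e^(−0.156×25.4) = e^(−3.962) = 0.01902; e^(−k₂t) = e^(−1.346) = 0.2602.
C_B = 0.156×0.800/(0.0530−0.156) × (0.01902−0.2602) = (-1.212)×(-0.2412) = 0.2923 mol/L.

0.292 mol/L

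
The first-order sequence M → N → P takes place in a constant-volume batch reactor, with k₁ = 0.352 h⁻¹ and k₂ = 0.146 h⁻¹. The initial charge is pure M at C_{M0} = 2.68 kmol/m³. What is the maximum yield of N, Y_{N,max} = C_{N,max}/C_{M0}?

At the optimum, C_{N,max}/C_{M0} = (k₁/k₂)^[k₂/(k₂−k₁)].
= (0.352/0.146)^(0.146/(0.146−0.352)) = (2.411)^(-0.7087) = 0.5360.

0.536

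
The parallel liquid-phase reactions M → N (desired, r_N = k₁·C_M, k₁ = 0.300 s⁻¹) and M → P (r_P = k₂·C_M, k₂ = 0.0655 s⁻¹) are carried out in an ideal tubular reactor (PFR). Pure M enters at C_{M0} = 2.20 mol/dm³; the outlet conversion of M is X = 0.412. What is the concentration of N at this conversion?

C_M = C_{M0}(1−X) = 1.294 mol/dm³.
Both paths are first order in M, so the instantaneous fraction to N is constant: dC_N/d(−C_M) = k₁/(k₁+k₂) = 0.8208.
C_N = 0.8208·(C_{M0}−C_M) = 0.8208×0.9064 = 0.744 mol/dm³.

0.744 mol/dm³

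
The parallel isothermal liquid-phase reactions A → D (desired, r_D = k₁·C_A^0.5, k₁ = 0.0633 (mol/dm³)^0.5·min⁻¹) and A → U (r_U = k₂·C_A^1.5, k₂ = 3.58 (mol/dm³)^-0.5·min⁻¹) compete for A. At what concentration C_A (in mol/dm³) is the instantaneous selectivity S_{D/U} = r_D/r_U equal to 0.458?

S_{D/U} = (k₁/k₂)·C_A⁻¹ ⇒ C_A = (S·k₂/k₁)^(-1).
= (0.458×3.58/0.0633)^(-1) = (25.90)^(-1) = 0.0386 mol/dm³.

0.0386 mol/dm³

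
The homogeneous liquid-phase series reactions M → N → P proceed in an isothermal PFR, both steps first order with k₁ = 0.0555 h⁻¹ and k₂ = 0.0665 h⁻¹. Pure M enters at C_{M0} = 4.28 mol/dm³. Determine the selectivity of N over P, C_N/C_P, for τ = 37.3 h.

0.325

Solving the coupled first-order balances gives C_N(τ) = [k₁/(k₂−k₁)]·C_{M0}·(e^(−k₁τ) − e^(−k₂τ)).
e^(−k₁τ) = e^(−0.0555×37.3) = e^(−2.070) = 0.1262; e^(−k₂τ) = e^(−2.480) = 0.08371.
C_N = 0.0555×4.28/(0.0665−0.0555) × (0.1262−0.08371) = 21.59×0.04246 = 0.9169 mol/dm³.
C_M = C_{M0}e^(−k₁τ) = 0.5400 mol/dm³, so C_P = C_{M0}−C_M−C_N = 2.823 mol/dm³; C_N/C_P = 0.325.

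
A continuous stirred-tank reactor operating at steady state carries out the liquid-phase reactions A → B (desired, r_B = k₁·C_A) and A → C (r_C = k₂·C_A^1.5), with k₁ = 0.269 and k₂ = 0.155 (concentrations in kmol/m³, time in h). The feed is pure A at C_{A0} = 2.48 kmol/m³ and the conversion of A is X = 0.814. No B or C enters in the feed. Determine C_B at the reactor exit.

1.45 kmol/m³

Exit C_A = C_{A0}(1−X) = 2.48×0.186 = 0.4613 kmol/m³.
A CSTR operates uniformly at the exit composition, giving r_B = 0.1241 and r_C = 0.04856 (each k·C_A^n at C_A = 0.4613).
Fraction of consumed A going to B: r_B/(r_B+r_C) = 0.7187.
C_B = 0.7187·C_{A0}·X = 0.7187×2.48×0.814 = 1.45 kmol/m³.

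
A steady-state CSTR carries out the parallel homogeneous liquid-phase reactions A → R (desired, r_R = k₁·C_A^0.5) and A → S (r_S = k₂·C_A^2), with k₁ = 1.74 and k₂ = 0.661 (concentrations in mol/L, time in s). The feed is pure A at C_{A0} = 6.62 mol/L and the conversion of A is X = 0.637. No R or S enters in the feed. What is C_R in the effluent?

Exit C_A = C_{A0}(1−X) = 6.62×0.363 = 2.403 mol/L.
A CSTR operates uniformly at the exit composition, giving r_R = 2.697 and r_S = 3.817 (each k·C_A^n at C_A = 2.403).
Fraction of consumed A going to R: r_R/(r_R+r_S) = 0.4141.
C_R = 0.4141·C_{A0}·X = 0.4141×6.62×0.637 = 1.75 mol/L.

1.75 mol/L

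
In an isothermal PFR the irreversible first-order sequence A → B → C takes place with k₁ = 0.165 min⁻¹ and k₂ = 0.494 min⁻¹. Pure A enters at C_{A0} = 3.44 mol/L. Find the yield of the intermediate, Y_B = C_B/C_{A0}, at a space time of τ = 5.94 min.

For first-order series with pure A initially, C_B(τ) = k₁C_{A0}/(k₂−k₁)·(e^(−k₁τ) − e^(−k₂τ)).
e^(−k₁τ) = e^(−0.165×5.94) = e^(−0.9801) = 0.3753; e^(−k₂τ) = e^(−2.934) = 0.05316.
C_B = 0.165×3.44/(0.494−0.165) × (0.3753−0.05316) = 1.725×0.3221 = 0.5557 mol/L.
Y_B = C_B/C_{A0} = 0.5557/3.44 = 0.162.

0.162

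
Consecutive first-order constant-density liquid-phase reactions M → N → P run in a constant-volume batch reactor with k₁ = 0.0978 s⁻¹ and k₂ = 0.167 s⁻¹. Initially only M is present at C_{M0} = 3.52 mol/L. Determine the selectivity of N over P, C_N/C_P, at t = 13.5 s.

The intermediate concentration in a first-order A→B→C sequence is C_N = k₁C_{M0}(e^(−k₁t) − e^(−k₂t))/(k₂−k₁).
e^(−k₁t) = e^(−0.0978×13.5) = e^(−1.320) = 0.2671; e^(−k₂t) = e^(−2.255) = 0.1049.
C_N = 0.0978×3.52/(0.167−0.0978) × (0.2671−0.1049) = 4.975×0.1621 = 0.8066 mol/L.
C_M = C_{M0}e^(−k₁t) = 0.9400 mol/L, so C_P = C_{M0}−C_M−C_N = 1.773 mol/L; C_N/C_P = 0.455.

0.455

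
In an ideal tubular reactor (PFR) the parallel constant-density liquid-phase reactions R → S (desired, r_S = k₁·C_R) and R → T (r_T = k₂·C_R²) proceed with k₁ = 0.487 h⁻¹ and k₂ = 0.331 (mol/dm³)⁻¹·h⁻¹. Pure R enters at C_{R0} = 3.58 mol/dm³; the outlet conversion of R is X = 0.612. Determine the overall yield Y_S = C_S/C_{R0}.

C_R = C_{R0}(1−X) = 1.389 mol/dm³.
Along a PFR/batch, dC_S/dC_R = −r_S/(r_S+r_T) = −k₁/(k₁+k₂·C_R).
Integrating from C_{R0} to C_R: C_S = (0.487/0.331)·ln[(0.487+0.331·3.58)/(0.487+0.331·1.39)] = 1.471·ln(1.672/0.9468) = 0.8367 mol/dm³.
Y_S = C_S/C_{R0} = 0.8367/3.58 = 0.234.

0.234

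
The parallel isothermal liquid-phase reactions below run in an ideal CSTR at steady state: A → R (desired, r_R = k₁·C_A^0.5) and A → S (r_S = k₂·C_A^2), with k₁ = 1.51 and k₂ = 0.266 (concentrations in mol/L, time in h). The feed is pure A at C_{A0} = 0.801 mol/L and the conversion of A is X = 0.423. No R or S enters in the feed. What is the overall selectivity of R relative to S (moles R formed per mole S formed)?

18.1

Exit C_A = C_{A0}(1−X) = 0.801×0.577 = 0.4622 mol/L.
Rates in a CSTR are evaluated at the outlet concentration: r_R = 1.51×0.4622^0.5 = 1.027, r_S = 0.266×0.4622^2 = 0.05682.
Overall selectivity = C_R/C_S = r_Rτ/(r_Sτ) = r_R/r_S = 18.1.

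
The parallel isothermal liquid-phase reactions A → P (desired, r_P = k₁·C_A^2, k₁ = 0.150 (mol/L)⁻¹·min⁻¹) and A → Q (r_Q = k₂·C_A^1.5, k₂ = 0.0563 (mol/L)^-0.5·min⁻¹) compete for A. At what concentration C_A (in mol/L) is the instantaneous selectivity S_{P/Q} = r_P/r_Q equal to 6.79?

6.49 mol/L

S_{P/Q} = (k₁/k₂)·C_A^0.5 ⇒ C_A = (S·k₂/k₁)^(2).
= (6.79×0.0563/0.150)^(2) = (2.549)^(2) = 6.49 mol/L.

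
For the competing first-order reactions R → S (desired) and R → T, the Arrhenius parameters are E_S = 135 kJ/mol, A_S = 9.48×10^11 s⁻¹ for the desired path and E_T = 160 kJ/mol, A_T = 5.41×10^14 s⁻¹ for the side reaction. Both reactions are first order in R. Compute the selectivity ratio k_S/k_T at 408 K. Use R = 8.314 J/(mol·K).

k_S/k_T = (A_S/A_T)·exp[−(E_S−E_T)/(RT)] = (A_S/A_T)·exp[(E_T−E_S)/(RT)].
(E_T−E_S)/(RT) = (160−135)×10³/(8.314×408) = 25000/3392 = 7.370.
k_S/k_T = (9.48×10^11/5.41×10^14)·exp(7.370) = 0.001752 × 1588 = 2.78.
Since E_S < E_T, lowering the temperature improves selectivity toward S.

2.78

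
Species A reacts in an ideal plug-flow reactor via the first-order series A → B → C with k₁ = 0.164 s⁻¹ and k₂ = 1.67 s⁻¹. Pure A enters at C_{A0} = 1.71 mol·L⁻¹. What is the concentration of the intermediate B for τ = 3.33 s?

The intermediate concentration in a first-order A→B→C sequence is C_B = k₁C_{A0}(e^(−k₁τ) − e^(−k₂τ))/(k₂−k₁).
e^(−k₁τ) = e^(−0.164×3.33) = e^(−0.5461) = 0.5792; e^(−k₂τ) = e^(−5.561) = 0.003845.
C_B = 0.164×1.71/(1.67−0.164) × (0.5792−0.003845) = 0.1862×0.5753 = 0.1071 mol·L⁻¹.

0.107 mol·L⁻¹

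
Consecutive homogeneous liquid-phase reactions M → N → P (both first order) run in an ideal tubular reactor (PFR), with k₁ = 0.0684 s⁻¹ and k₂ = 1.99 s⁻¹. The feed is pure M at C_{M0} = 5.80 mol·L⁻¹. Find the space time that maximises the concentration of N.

1.75 s

For first-order series the maximum of C_N occurs at τ_opt = ln(k₂/k₁)/(k₂−k₁).
= ln(1.99/0.0684)/(1.99−0.0684) = ln(29.09)/1.922 = 3.371/1.922 = 1.75 s.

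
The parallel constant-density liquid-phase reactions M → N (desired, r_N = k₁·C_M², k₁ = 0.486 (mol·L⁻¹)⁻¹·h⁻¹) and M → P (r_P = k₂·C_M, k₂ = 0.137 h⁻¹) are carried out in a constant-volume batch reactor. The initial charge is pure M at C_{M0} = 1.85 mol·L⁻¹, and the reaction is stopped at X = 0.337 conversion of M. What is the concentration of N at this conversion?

C_M = C_{M0}(1−X) = 1.227 mol·L⁻¹.
Along a PFR/batch, dC_P/dC_M = −r_P/(r_N+r_P) = −k₂/(k₂+k₁·C_M).
Integrating from C_{M0} to C_M: C_P = (0.137/0.486)·ln[(0.137+0.486·1.85)/(0.137+0.486·1.23)] = 0.2819·ln(1.036/0.7331) = 0.09752 mol·L⁻¹.
Then C_N = (C_{M0}−C_M) − C_P = 0.6235 − 0.09752 = 0.5259 mol·L⁻¹.

0.526 mol·L⁻¹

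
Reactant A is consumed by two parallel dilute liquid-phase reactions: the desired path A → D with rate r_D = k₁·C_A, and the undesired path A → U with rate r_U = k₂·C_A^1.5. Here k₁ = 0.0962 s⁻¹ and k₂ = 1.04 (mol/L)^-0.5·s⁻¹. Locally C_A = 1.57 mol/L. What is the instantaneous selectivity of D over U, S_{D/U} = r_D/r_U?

S_{D/U} = r_D/r_U = (k₁·C_A)/(k₂·C_A^1.5) = (k₁/k₂)·C_A^-0.5.
= (0.0962×1.570) / (1.04×1.570^1.5) = 0.1510/2.046 = 0.0738.

0.0738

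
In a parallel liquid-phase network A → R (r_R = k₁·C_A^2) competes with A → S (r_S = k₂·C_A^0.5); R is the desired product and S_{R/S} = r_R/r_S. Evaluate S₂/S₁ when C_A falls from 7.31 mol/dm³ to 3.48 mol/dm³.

S_{R/S} = (k₁/k₂)·C_A^1.5, so S₂/S₁ = (C_{A,2}/C_{A,1})^1.5.
= (3.48/7.31)^1.5 = (0.4761)^1.5 = 0.328.
Selectivity toward R falls as C_A falls — high-concentration operation is favoured.

0.328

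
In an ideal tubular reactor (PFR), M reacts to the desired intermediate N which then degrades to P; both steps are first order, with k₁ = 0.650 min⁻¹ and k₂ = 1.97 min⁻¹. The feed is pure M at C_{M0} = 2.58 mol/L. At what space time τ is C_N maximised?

Setting dC_N/dτ = 0 gives τ_opt = ln(k₂/k₁)/(k₂−k₁).
= ln(1.97/0.650)/(1.97−0.650) = ln(3.031)/1.320 = 1.109/1.320 = 0.840 min.

0.840 min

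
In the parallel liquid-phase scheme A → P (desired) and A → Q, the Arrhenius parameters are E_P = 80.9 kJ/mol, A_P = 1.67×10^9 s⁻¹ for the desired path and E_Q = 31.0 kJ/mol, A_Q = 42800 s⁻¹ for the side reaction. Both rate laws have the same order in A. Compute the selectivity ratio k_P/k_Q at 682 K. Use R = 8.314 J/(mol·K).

Since both paths have the same order in A, the concentration cancels and S_{P/Q} = k_P/k_Q = (A_P/A_Q)·exp[(E_Q−E_P)/(RT)].
(E_Q−E_P)/(RT) = (31.0−80.9)×10³/(8.314×682) = -49900/5670 = -8.800.
k_P/k_Q = (1.67×10^9/42800)·exp(-8.800) = 39019 × 1.507×10^-4 = 5.88.
Since E_P > E_Q, raising the temperature improves selectivity toward P.

5.88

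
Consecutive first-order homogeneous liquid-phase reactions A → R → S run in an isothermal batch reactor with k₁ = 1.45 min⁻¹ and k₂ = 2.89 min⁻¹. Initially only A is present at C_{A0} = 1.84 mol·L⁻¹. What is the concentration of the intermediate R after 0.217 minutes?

0.363 mol·L⁻¹

For first-order series with pure A initially, C_R(t) = k₁C_{A0}/(k₂−k₁)·(e^(−k₁t) − e^(−k₂t)).
e^(−k₁t) = e^(−1.45×0.217) = e^(−0.3146) = 0.7300; e^(−k₂t) = e^(−0.6271) = 0.5341.
C_R = 1.45×1.84/(2.89−1.45) × (0.7300−0.5341) = 1.853×0.1959 = 0.3630 mol·L⁻¹.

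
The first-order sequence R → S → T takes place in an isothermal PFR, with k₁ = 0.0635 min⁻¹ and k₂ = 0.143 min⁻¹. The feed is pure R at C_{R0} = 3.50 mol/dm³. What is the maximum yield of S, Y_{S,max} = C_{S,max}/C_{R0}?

0.232

Evaluating C_S at τ_opt = ln(k₂/k₁)/(k₂−k₁) gives C_{S,max}/C_{R0} = (k₁/k₂)^[k₂/(k₂−k₁)].
= (0.0635/0.143)^(0.143/(0.143−0.0635)) = (0.4441)^(1.799) = 0.2322.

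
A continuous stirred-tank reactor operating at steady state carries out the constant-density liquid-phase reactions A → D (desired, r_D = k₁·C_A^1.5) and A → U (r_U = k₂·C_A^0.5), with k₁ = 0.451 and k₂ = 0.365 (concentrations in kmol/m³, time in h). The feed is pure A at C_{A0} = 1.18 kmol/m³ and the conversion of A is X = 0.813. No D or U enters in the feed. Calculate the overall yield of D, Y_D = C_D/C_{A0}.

0.174

Exit C_A = C_{A0}(1−X) = 1.18×0.187 = 0.2207 kmol/m³.
In a CSTR the entire volume is at exit conditions, so r_D = 0.451×0.2207^1.5 = 0.04675 and r_U = 0.365×0.2207^0.5 = 0.1715.
Fraction of consumed A going to D: r_D/(r_D+r_U) = 0.2142.
C_D = 0.2142·C_{A0}·X = 0.2142×1.18×0.813 = 0.206 kmol/m³; Y_D = C_D/C_{A0} = 0.174.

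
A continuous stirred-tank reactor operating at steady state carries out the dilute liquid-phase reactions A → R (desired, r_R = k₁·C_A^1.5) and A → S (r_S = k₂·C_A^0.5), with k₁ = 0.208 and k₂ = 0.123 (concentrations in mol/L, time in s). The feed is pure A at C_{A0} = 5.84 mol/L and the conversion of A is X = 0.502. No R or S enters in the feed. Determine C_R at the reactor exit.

Exit C_A = C_{A0}(1−X) = 5.84×0.498 = 2.908 mol/L.
Rates in a CSTR are evaluated at the outlet concentration: r_R = 0.208×2.908^1.5 = 1.032, r_S = 0.123×2.908^0.5 = 0.2098.
Fraction of consumed A going to R: r_R/(r_R+r_S) = 0.8310.
C_R = 0.8310·C_{A0}·X = 0.8310×5.84×0.502 = 2.44 mol/L.

2.44 mol/L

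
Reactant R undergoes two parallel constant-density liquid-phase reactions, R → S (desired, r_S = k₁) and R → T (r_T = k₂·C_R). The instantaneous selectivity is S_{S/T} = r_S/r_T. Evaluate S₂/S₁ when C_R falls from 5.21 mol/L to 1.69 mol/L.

S_{S/T} = (k₁/k₂)·C_R⁻¹, so S₂/S₁ = (C_{R,2}/C_{R,1})⁻¹.
= 5.21/1.69 = 3.08.
Selectivity toward S rises as C_R falls — low-concentration operation is favoured.

3.08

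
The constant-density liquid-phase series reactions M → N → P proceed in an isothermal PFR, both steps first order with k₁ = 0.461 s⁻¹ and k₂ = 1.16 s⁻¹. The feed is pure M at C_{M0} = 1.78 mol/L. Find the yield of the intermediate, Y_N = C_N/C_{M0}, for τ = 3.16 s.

0.137

Solving the coupled first-order balances gives C_N(τ) = [k₁/(k₂−k₁)]·C_{M0}·(e^(−k₁τ) − e^(−k₂τ)).
e^(−k₁τ) = e^(−0.461×3.16) = e^(−1.457) = 0.2330; e^(−k₂τ) = e^(−3.666) = 0.02559.
C_N = 0.461×1.78/(1.16−0.461) × (0.2330−0.02559) = 1.174×0.2074 = 0.2435 mol/L.
Y_N = C_N/C_{M0} = 0.2435/1.78 = 0.137.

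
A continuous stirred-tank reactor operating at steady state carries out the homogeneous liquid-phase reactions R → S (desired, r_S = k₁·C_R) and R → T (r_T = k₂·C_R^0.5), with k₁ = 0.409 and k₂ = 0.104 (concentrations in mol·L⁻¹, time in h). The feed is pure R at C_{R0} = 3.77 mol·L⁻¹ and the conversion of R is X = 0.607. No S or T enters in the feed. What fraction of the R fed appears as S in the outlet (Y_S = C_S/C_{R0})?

Exit C_R = C_{R0}(1−X) = 3.77×0.393 = 1.482 mol·L⁻¹.
A CSTR operates uniformly at the exit composition, giving r_S = 0.6060 and r_T = 0.1266 (each k·C_R^n at C_R = 1.482).
Fraction of consumed R going to S: r_S/(r_S+r_T) = 0.8272.
C_S = 0.8272·C_{R0}·X = 0.8272×3.77×0.607 = 1.89 mol·L⁻¹; Y_S = C_S/C_{R0} = 0.502.

0.502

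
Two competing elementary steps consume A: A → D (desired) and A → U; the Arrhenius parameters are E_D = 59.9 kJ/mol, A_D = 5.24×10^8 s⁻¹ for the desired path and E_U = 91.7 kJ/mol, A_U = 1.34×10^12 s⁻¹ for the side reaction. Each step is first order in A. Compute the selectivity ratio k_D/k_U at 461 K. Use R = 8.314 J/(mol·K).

1.57

With equal orders, S_{D/U} = k_D/k_U = (A_D/A_U)·exp[(E_U−E_D)/(RT)].
(E_U−E_D)/(RT) = (91.7−59.9)×10³/(8.314×461) = 31800/3833 = 8.297.
k_D/k_U = (5.24×10^8/1.34×10^12)·exp(8.297) = 3.910×10^-4 × 4011 = 1.57.
Since E_D < E_U, lowering the temperature improves selectivity toward D.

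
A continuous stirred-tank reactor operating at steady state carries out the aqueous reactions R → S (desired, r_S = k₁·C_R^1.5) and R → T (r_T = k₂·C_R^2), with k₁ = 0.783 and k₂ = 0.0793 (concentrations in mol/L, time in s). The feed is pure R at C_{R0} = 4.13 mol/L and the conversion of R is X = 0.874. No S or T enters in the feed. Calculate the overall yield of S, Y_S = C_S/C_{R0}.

Exit C_R = C_{R0}(1−X) = 4.13×0.126 = 0.5204 mol/L.
A CSTR operates uniformly at the exit composition, giving r_S = 0.2939 and r_T = 0.02147 (each k·C_R^n at C_R = 0.5204).
Fraction of consumed R going to S: r_S/(r_S+r_T) = 0.9319.
C_S = 0.9319·C_{R0}·X = 0.9319×4.13×0.874 = 3.36 mol/L; Y_S = C_S/C_{R0} = 0.814.

0.814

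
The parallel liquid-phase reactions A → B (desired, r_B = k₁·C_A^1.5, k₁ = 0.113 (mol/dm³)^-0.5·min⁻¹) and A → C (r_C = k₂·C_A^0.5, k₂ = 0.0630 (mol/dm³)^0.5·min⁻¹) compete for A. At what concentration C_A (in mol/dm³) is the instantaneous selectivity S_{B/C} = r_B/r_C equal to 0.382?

S_{B/C} = (k₁/k₂)·C_A ⇒ C_A = S·k₂/k₁.
= 0.382×0.0630/0.113 = 0.213 mol/dm³.

0.213 mol/dm³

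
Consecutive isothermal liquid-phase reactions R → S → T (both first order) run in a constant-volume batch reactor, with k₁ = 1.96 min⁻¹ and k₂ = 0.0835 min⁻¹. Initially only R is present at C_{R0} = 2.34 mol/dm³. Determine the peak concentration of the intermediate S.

At the optimum, C_{S,max}/C_{R0} = (k₁/k₂)^[k₂/(k₂−k₁)].
= (1.96/0.0835)^(0.0835/(0.0835−1.96)) = (23.47)^(-0.04450) = 0.8690.
C_{S,max} = 0.8690×2.34 = 2.03 mol/dm³.

2.03 mol/dm³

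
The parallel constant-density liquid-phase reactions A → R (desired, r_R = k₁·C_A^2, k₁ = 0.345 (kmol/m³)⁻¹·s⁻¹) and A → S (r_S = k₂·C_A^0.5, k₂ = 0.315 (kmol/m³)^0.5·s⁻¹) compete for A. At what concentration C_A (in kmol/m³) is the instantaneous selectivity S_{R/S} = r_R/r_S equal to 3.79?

2.29 kmol/m³

S_{R/S} = (k₁/k₂)·C_A^1.5 ⇒ C_A = (S·k₂/k₁)^(1/1.5).
= (3.79×0.315/0.345)^(0.6667) = (3.460)^(0.6667) = 2.29 kmol/m³.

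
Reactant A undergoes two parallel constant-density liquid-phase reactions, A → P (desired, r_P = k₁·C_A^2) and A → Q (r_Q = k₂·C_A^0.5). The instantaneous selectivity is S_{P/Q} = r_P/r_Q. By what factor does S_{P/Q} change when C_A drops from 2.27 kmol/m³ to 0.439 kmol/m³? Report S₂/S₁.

0.0850

S_{P/Q} = (k₁/k₂)·C_A^1.5, so S₂/S₁ = (C_{A,2}/C_{A,1})^1.5.
= (0.439/2.27)^1.5 = (0.1934)^1.5 = 0.0850.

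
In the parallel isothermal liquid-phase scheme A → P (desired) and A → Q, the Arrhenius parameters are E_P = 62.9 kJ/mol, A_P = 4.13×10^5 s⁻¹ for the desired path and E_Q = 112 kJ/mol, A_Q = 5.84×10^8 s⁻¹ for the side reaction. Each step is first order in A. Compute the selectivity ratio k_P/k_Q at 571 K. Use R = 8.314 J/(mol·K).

21.9

With equal orders, S_{P/Q} = k_P/k_Q = (A_P/A_Q)·exp[(E_Q−E_P)/(RT)].
(E_Q−E_P)/(RT) = (112−62.9)×10³/(8.314×571) = 49100/4747 = 10.34.
k_P/k_Q = (4.13×10^5/5.84×10^8)·exp(10.34) = 7.072×10^-4 × 31031 = 21.9.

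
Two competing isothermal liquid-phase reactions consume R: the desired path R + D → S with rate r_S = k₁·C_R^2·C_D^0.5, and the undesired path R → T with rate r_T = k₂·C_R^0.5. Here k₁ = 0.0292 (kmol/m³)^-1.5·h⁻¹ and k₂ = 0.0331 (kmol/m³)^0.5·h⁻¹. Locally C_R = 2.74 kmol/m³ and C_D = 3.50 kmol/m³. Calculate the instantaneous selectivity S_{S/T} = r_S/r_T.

7.49

S_{S/T} = r_S/r_T = (k₁·C_R^2·C_D^0.5)/(k₂·C_R^0.5) = (k₁/k₂)·C_R^1.5·C_D^0.5.
= (0.0292×2.740^2×3.500^0.5) / (0.0331×2.740^0.5) = 0.4101/0.05479 = 7.49.
Since the desired path is higher order in R, keeping C_R high (PFR or concentrated feed) favours S.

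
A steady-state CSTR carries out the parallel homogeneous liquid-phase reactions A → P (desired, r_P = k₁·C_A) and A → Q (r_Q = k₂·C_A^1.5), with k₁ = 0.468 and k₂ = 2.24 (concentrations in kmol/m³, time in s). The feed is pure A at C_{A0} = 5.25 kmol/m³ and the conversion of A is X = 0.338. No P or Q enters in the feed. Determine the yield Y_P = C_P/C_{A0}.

0.0341

Exit C_A = C_{A0}(1−X) = 5.25×0.662 = 3.475 kmol/m³.
A CSTR operates uniformly at the exit composition, giving r_P = 1.627 and r_Q = 14.51 (each k·C_A^n at C_A = 3.475).
Fraction of consumed A going to P: r_P/(r_P+r_Q) = 0.1008.
C_P = 0.1008·C_{A0}·X = 0.1008×5.25×0.338 = 0.179 kmol/m³; Y_P = C_P/C_{A0} = 0.0341.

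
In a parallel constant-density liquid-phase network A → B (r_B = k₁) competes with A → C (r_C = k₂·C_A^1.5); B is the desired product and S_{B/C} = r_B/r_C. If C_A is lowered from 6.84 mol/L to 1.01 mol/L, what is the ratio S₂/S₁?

S_{B/C} = (k₁/k₂)·C_A^-1.5, so S₂/S₁ = (C_{A,2}/C_{A,1})^-1.5.
= (1.01/6.84)^(-1.5) = (0.1477)^(-1.5) = 17.6.
Selectivity toward B rises as C_A falls — low-concentration operation is favoured.

17.6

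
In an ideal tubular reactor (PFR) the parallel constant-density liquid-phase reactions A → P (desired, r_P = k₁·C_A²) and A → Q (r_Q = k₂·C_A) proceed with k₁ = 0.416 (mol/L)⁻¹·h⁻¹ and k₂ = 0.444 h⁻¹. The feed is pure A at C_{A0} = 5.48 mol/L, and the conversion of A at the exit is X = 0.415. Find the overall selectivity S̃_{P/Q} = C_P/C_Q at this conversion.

3.99

C_A = C_{A0}(1−X) = 3.206 mol/L.
Along a PFR/batch, dC_Q/dC_A = −r_Q/(r_P+r_Q) = −k₂/(k₂+k₁·C_A).
Integrating from C_{A0} to C_A: C_Q = (0.444/0.416)·ln[(0.444+0.416·5.48)/(0.444+0.416·3.21)] = 1.067·ln(2.724/1.778) = 0.4554 mol/L.
Then C_P = (C_{A0}−C_A) − C_Q = 2.274 − 0.4554 = 1.819 mol/L.
S̃_{P/Q} = C_P/C_Q = 1.819/0.4554 = 3.99.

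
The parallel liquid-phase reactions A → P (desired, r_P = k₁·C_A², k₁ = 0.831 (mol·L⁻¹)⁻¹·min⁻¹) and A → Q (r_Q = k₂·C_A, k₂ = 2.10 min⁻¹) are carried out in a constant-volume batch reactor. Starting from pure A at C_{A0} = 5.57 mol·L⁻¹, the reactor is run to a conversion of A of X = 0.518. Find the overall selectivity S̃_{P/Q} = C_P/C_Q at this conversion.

C_A = C_{A0}(1−X) = 2.685 mol·L⁻¹.
Along a PFR/batch, dC_Q/dC_A = −r_Q/(r_P+r_Q) = −k₂/(k₂+k₁·C_A).
Integrating from C_{A0} to C_A: C_Q = (2.10/0.831)·ln[(2.10+0.831·5.57)/(2.10+0.831·2.68)] = 2.527·ln(6.729/4.331) = 1.113 mol·L⁻¹.
Then C_P = (C_{A0}−C_A) − C_Q = 2.885 − 1.113 = 1.772 mol·L⁻¹.
S̃_{P/Q} = C_P/C_Q = 1.772/1.113 = 1.59.

1.59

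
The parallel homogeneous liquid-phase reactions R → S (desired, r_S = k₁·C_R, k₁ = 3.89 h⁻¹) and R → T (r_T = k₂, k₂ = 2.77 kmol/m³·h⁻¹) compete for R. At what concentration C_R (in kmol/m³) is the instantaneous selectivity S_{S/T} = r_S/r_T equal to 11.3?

S_{S/T} = (k₁/k₂)·C_R ⇒ C_R = S·k₂/k₁.
= 11.3×2.77/3.89 = 8.05 kmol/m³.

8.05 kmol/m³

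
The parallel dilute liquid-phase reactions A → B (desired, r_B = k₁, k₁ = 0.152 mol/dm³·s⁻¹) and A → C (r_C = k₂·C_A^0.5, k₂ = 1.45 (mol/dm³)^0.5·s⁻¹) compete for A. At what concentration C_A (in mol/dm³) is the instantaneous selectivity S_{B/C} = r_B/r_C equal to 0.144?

0.530 mol/dm³

S_{B/C} = (k₁/k₂)·C_A^-0.5 ⇒ C_A = (S·k₂/k₁)^(-2).
= (0.144×1.45/0.152)^(-2) = (1.374)^(-2) = 0.530 mol/dm³.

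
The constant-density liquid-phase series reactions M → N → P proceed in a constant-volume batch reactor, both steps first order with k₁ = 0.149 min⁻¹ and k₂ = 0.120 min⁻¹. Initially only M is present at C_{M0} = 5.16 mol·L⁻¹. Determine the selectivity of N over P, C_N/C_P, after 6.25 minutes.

Solving the coupled first-order balances gives C_N(t) = [k₁/(k₂−k₁)]·C_{M0}·(e^(−k₁t) − e^(−k₂t)).
e^(−k₁t) = e^(−0.149×6.25) = e^(−0.9312) = 0.3941; e^(−k₂t) = e^(−0.7500) = 0.4724.
C_N = 0.149×5.16/(0.120−0.149) × (0.3941−0.4724) = (-26.51)×(-0.07831) = 2.076 mol·L⁻¹.
C_M = C_{M0}e^(−k₁t) = 2.033 mol·L⁻¹, so C_P = C_{M0}−C_M−C_N = 1.051 mol·L⁻¹; C_N/C_P = 1.98.

1.98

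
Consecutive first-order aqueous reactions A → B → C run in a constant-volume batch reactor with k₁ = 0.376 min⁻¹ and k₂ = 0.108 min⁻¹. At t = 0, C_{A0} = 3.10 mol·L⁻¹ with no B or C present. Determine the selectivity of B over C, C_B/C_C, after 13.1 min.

0.500

For first-order series with pure A initially, C_B(t) = k₁C_{A0}/(k₂−k₁)·(e^(−k₁t) − e^(−k₂t)).
e^(−k₁t) = e^(−0.376×13.1) = e^(−4.926) = 0.007258; e^(−k₂t) = e^(−1.415) = 0.2430.
C_B = 0.376×3.10/(0.108−0.376) × (0.007258−0.2430) = (-4.349)×(-0.2357) = 1.025 mol·L⁻¹.
C_A = C_{A0}e^(−k₁t) = 0.02250 mol·L⁻¹, so C_C = C_{A0}−C_A−C_B = 2.052 mol·L⁻¹; C_B/C_C = 0.500.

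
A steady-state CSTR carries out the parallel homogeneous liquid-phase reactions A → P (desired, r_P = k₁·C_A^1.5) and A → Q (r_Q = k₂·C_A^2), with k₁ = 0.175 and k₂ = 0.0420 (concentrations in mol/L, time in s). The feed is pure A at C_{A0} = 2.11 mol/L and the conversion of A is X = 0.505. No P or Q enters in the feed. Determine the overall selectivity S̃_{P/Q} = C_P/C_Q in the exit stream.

Exit C_A = C_{A0}(1−X) = 2.11×0.495 = 1.044 mol/L.
Rates in a CSTR are evaluated at the outlet concentration: r_P = 0.175×1.044^1.5 = 0.1868, r_Q = 0.0420×1.044^2 = 0.04582.
Overall selectivity = C_P/C_Q = r_Pτ/(r_Qτ) = r_P/r_Q = 4.08.

4.08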